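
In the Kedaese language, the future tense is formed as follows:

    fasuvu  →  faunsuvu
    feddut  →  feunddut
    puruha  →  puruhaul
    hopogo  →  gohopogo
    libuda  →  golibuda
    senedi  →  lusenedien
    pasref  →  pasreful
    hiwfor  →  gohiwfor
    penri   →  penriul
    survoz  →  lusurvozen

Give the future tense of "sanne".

lusanneen

senedi and penri both end in -i yet inflect differently (lusenedien, penriul), so the final letter is not what conditions the rule; the first letter is.
"sanne" begins with s-. The stems beginning with s- (senedi → lusenedien, survoz → lusurvozen) add lu- … -en around the stem.
The other patterns: stems beginning with p- add -ul; stems beginning with f- insert -un- after the first vowel; stems beginning with h- or l- add the prefix go-.
So sanne → lusanneen.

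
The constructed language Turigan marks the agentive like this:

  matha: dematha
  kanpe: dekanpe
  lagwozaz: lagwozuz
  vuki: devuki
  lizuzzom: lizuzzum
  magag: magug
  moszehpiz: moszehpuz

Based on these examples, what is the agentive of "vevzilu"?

matha and lagwozaz both have last vowel 'a' yet inflect differently (dematha, lagwozuz), so the last vowel is not what conditions the rule; whether the stem ends in a vowel or a consonant is.
"vevzilu" ends in a vowel. The stems ending in a vowel (matha → dematha, kanpe → dekanpe, vuki → devuki) add the prefix de-.
The other pattern: stems ending in a consonant change the last vowel to 'u'.
So vevzilu → devevzilu.

devevzilu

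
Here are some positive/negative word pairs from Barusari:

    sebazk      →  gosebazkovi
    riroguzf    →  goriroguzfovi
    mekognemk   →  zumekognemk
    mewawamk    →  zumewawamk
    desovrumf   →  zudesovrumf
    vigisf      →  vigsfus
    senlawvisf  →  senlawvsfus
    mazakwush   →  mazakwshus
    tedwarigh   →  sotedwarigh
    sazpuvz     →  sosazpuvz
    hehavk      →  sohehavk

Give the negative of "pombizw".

gopombizwovi

sebazk and mekognemk both end in -k yet inflect differently (gosebazkovi, zumekognemk), so the final letter is not what conditions the rule; the second-to-last letter is.
"pombizw" has second-to-last letter 'z'. The stems whose second-to-last letter is 'z' (sebazk → gosebazkovi, riroguzf → goriroguzfovi) add go- … -ovi around the stem.
The other patterns: stems whose second-to-last letter is 'm' add the prefix zu-; stems whose second-to-last letter is 's' delete the last vowel and add -us; stems whose second-to-last letter is 'g' or 'v' add the prefix so-.
So pombizw → gopombizwovi.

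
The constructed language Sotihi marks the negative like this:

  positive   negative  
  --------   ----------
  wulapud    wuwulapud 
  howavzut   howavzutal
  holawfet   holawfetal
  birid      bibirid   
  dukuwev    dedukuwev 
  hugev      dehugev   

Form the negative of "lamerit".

dukuwev and holawfet both have last vowel 'e' yet inflect differently (dedukuwev, holawfetal), so the last vowel is not what conditions the rule; the final letter is.
"lamerit" ends in -t. The stems ending in -t (holawfet → holawfetal, howavzut → howavzutal) add -al.
So lamerit → lamerital.

lamerital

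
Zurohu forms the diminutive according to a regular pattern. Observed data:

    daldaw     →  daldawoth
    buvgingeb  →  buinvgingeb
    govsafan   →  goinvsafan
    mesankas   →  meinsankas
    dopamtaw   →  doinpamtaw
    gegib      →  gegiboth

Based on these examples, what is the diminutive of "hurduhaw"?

huinrduhaw

buvgingeb and gegib both end in -b yet inflect differently (buinvgingeb, gegiboth), so the final letter is not what conditions the rule; the number of vowels is.
"hurduhaw" has 3 vowels. The stems with 3 vowels (dopamtaw → doinpamtaw, mesankas → meinsankas, govsafan → goinvsafan) insert -in- after the first vowel.
So hurduhaw → huinrduhaw.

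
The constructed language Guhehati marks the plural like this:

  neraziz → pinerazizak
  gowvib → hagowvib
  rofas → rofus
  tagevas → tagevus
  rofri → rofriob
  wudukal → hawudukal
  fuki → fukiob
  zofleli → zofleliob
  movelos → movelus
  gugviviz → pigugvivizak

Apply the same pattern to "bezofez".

pibezofezak

"bezofez" ends in -z. The stems ending in -z (neraziz → pinerazizak, gugviviz → pigugvivizak) add pi- … -ak around the stem.
The other patterns: stems ending in -i add -ob; stems ending in -s change the last vowel to 'u'; stems ending in -b or -l add the prefix ha-.
So bezofez → pibezofezak.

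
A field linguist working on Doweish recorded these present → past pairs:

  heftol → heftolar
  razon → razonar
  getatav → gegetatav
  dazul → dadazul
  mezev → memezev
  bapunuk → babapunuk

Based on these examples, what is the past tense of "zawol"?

heftol and dazul both end in -l yet inflect differently (heftolar, dadazul), so the final letter is not what conditions the rule; the last vowel is.
"zawol" has last vowel 'o'. The stems whose last vowel is 'o' (heftol → heftolar, razon → razonar) add -ar.
So zawol → zawolar.

zawolar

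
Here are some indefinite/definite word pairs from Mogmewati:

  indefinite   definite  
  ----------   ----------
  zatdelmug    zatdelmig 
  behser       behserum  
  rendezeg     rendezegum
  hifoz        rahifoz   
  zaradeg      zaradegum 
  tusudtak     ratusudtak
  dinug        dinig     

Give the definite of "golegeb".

rendezeg and zatdelmug both end in -g yet inflect differently (rendezegum, zatdelmig), so the final letter is not what conditions the rule; the last vowel is.
"golegeb" has last vowel 'e'. The stems whose last vowel is 'e' (rendezeg → rendezegum, zaradeg → zaradegum, behser → behserum) add -um.
The other patterns: stems whose last vowel is 'u' change the last vowel to 'i'; stems whose last vowel is 'a' or 'o' add the prefix ra-.
So golegeb → golegebum.

golegebum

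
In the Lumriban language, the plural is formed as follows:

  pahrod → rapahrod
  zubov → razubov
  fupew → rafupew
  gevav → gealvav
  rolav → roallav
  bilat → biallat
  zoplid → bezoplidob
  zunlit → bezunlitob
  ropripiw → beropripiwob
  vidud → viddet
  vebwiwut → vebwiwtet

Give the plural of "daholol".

radaholol

zubov and gevav both end in -v yet inflect differently (razubov, gealvav), so the final letter is not what conditions the rule; the last vowel is.
"daholol" has last vowel 'o'. The stems whose last vowel is 'o' (pahrod → rapahrod, zubov → razubov) add the prefix ra-.
The other patterns: stems whose last vowel is 'a' insert -al- after the first vowel; stems whose last vowel is 'i' add be- … -ob around the stem; stems whose last vowel is 'u' delete the last vowel and add -et.
So daholol → radaholol.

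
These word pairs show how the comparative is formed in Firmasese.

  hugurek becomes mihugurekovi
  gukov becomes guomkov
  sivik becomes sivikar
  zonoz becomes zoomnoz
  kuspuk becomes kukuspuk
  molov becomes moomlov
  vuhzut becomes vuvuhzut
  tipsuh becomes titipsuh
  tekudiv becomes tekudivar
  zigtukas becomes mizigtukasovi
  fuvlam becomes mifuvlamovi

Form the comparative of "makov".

maomkov

hugurek and kuspuk both end in -k yet inflect differently (mihugurekovi, kukuspuk), so the final letter is not what conditions the rule; the last vowel is.
"makov" has last vowel 'o'. The stems whose last vowel is 'o' (gukov → guomkov, zonoz → zoomnoz, molov → moomlov) insert -om- after the first vowel.
So makov → maomkov.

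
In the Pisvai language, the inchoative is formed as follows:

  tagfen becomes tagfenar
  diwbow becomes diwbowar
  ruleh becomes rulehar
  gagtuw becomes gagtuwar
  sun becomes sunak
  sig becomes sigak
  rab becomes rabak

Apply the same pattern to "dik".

dikak

"dik" has 1 vowel. The stems with 1 vowel (sun → sunak, sig → sigak, rab → rabak) add -ak.
The other pattern: stems with 2 vowels add -ar.
So dik → dikak.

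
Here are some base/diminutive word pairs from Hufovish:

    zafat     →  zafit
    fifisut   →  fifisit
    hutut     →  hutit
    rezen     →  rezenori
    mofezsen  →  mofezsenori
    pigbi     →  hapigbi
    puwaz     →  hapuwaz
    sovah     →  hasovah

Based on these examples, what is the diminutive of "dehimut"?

zafat and puwaz both have last vowel 'a' yet inflect differently (zafit, hapuwaz), so the last vowel is not what conditions the rule; the final letter is.
"dehimut" ends in -t. The stems ending in -t (zafat → zafit, fifisut → fifisit, hutut → hutit) change the last vowel to 'i'.
So dehimut → dehimit.

dehimit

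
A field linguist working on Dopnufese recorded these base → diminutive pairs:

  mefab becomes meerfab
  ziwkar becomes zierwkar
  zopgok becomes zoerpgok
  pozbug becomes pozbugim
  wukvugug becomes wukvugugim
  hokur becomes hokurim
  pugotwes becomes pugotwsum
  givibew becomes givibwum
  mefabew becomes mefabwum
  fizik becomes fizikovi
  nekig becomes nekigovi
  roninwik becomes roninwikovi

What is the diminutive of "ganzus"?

"ganzus" has last vowel 'u'. The stems whose last vowel is 'u' (pozbug → pozbugim, wukvugug → wukvugugim, hokur → hokurim) add -im.
So ganzus → ganzusim.

ganzusim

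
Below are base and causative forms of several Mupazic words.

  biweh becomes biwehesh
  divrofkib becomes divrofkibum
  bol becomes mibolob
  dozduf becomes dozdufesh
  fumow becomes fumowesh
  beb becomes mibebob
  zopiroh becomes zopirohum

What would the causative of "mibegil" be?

biweh and zopiroh both end in -h yet inflect differently (biwehesh, zopirohum), so the final letter is not what conditions the rule; the number of vowels is.
"mibegil" has 3 vowels. The stems with 3 vowels (zopiroh → zopirohum, divrofkib → divrofkibum) add -um.
So mibegil → mibegilum.

mibegilum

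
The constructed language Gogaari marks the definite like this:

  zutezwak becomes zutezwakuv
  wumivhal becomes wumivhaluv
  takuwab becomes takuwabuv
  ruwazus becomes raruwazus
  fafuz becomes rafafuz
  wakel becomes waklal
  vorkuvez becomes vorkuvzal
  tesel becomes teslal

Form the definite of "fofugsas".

fofugsasuv

wumivhal and wakel both end in -l yet inflect differently (wumivhaluv, waklal), so the final letter is not what conditions the rule; the last vowel is.
"fofugsas" has last vowel 'a'. The stems whose last vowel is 'a' (zutezwak → zutezwakuv, wumivhal → wumivhaluv, takuwab → takuwabuv) add -uv.
So fofugsas → fofugsasuv.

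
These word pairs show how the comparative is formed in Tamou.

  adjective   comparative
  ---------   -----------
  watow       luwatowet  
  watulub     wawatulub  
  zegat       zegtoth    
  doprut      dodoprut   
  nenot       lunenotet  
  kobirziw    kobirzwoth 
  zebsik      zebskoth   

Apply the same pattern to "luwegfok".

luluwegfoket

"luwegfok" has last vowel 'o'. The stems whose last vowel is 'o' (watow → luwatowet, nenot → lunenotet) add lu- … -et around the stem.
So luwegfok → luluwegfoket.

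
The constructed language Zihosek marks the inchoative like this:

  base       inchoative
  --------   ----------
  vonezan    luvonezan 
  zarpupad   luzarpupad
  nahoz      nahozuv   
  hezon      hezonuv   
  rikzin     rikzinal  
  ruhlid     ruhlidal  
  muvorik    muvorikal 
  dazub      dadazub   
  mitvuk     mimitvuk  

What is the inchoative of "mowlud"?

momowlud

"mowlud" has last vowel 'u'. The stems whose last vowel is 'u' (dazub → dadazub, mitvuk → mimitvuk) repeat the first consonant+vowel as a prefix.
The other patterns: stems whose last vowel is 'a' add the prefix lu-; stems whose last vowel is 'o' add -uv; stems whose last vowel is 'i' add -al.
So mowlud → momowlud.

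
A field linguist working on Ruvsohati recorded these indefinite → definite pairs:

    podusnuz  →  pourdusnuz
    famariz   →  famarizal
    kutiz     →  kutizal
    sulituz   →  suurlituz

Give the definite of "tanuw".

kutiz and sulituz both end in -z yet inflect differently (kutizal, suurlituz), so the final letter is not what conditions the rule; the last vowel is.
"tanuw" has last vowel 'u'. The stems whose last vowel is 'u' (sulituz → suurlituz, podusnuz → pourdusnuz) insert -ur- after the first vowel.
The other pattern: stems whose last vowel is 'i' add -al.
So tanuw → taurnuw.

taurnuw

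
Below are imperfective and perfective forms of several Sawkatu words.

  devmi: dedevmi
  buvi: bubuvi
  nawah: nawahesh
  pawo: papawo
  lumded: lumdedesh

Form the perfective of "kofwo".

kokofwo

devmi and nawah both have 2 vowels yet inflect differently (dedevmi, nawahesh), so the number of vowels is not what conditions the rule; whether the stem ends in a vowel or a consonant is.
"kofwo" ends in a vowel. The stems ending in a vowel (devmi → dedevmi, buvi → bubuvi, pawo → papawo) repeat the first consonant+vowel as a prefix.
The other pattern: stems ending in a consonant add -esh.
So kofwo → kokofwo.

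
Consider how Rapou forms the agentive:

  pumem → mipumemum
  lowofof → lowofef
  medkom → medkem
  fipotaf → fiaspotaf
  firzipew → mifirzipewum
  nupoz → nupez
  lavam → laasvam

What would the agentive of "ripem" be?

"ripem" has last vowel 'e'. The stems whose last vowel is 'e' (pumem → mipumemum, firzipew → mifirzipewum) add mi- … -um around the stem.
The other patterns: stems whose last vowel is 'a' insert -as- after the first vowel; stems whose last vowel is 'o' change the last vowel to 'e'.
So ripem → miripemum.

miripemum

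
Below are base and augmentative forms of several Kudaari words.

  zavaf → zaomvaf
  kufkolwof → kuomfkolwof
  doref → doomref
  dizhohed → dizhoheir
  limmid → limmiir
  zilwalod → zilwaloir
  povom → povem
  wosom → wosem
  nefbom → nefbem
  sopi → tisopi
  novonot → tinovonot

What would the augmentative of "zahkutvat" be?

doref and dizhohed both have last vowel 'e' yet inflect differently (doomref, dizhoheir), so the last vowel is not what conditions the rule; the final letter is.
"zahkutvat" ends in -t. The one such stem in the data (novonot → tinovonot) adds the prefix ti-, so the same rule applies.
So zahkutvat → tizahkutvat.

tizahkutvat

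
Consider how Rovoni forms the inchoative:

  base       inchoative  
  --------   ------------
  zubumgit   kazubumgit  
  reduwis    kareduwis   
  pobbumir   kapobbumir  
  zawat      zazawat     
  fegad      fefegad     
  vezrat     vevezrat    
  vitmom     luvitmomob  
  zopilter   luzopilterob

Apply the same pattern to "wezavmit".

kawezavmit

zubumgit and zawat both end in -t yet inflect differently (kazubumgit, zazawat), so the final letter is not what conditions the rule; the last vowel is.
"wezavmit" has last vowel 'i'. The stems whose last vowel is 'i' (zubumgit → kazubumgit, reduwis → kareduwis, pobbumir → kapobbumir) add the prefix ka-.
The other patterns: stems whose last vowel is 'a' repeat the first consonant+vowel as a prefix; stems whose last vowel is 'e' or 'o' add lu- … -ob around the stem.
So wezavmit → kawezavmit.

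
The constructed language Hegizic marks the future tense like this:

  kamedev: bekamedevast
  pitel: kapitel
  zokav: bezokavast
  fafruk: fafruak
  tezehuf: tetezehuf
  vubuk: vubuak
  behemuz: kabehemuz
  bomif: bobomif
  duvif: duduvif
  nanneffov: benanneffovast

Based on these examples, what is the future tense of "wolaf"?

wowolaf

fafruk and tezehuf both have last vowel 'u' yet inflect differently (fafruak, tetezehuf), so the last vowel is not what conditions the rule; the final letter is.
"wolaf" ends in -f. The stems ending in -f (duvif → duduvif, bomif → bobomif, tezehuf → tetezehuf) repeat the first consonant+vowel as a prefix.
So wolaf → wowolaf.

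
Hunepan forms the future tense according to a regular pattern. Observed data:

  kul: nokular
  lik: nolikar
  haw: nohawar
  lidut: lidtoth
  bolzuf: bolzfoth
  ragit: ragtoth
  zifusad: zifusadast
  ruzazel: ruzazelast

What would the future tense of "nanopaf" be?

nanopafast

kul and ruzazel both end in -l yet inflect differently (nokular, ruzazelast), so the final letter is not what conditions the rule; the number of vowels is.
"nanopaf" has 3 vowels. The stems with 3 vowels (zifusad → zifusadast, ruzazel → ruzazelast) add -ast.
So nanopaf → nanopafast.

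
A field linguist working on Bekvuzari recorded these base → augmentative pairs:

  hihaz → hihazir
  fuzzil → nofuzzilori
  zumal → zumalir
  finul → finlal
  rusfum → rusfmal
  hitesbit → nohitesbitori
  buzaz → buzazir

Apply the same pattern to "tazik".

finul and zumal both end in -l yet inflect differently (finlal, zumalir), so the final letter is not what conditions the rule; the last vowel is.
"tazik" has last vowel 'i'. The stems whose last vowel is 'i' (fuzzil → nofuzzilori, hitesbit → nohitesbitori) add no- … -ori around the stem.
So tazik → notazikori.

notazikori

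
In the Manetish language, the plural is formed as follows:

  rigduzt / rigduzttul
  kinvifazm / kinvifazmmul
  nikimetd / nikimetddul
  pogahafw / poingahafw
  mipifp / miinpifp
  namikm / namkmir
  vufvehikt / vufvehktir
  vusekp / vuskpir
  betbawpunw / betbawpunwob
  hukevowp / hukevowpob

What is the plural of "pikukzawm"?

kinvifazm and namikm both end in -m yet inflect differently (kinvifazmmul, namkmir), so the final letter is not what conditions the rule; the second-to-last letter is.
"pikukzawm" has second-to-last letter 'w'. The one such stem in the data (hukevowp → hukevowpob) adds -ob, so the same rule applies.
So pikukzawm → pikukzawmob.

pikukzawmob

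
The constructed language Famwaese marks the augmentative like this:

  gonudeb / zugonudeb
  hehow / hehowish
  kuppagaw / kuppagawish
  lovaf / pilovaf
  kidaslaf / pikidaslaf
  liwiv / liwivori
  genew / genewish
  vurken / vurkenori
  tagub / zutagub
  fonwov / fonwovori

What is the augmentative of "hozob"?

kuppagaw and kidaslaf both have last vowel 'a' yet inflect differently (kuppagawish, pikidaslaf), so the last vowel is not what conditions the rule; the final letter is.
"hozob" ends in -b. The stems ending in -b (tagub → zutagub, gonudeb → zugonudeb) add the prefix zu-.
So hozob → zuhozob.

zuhozob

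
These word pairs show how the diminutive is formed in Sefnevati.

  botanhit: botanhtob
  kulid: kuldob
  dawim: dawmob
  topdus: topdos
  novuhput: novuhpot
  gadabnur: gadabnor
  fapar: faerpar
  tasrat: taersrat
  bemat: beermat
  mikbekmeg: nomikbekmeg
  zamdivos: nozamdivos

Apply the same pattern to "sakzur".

sakzor

botanhit and novuhput both end in -t yet inflect differently (botanhtob, novuhpot), so the final letter is not what conditions the rule; the last vowel is.
"sakzur" has last vowel 'u'. The stems whose last vowel is 'u' (topdus → topdos, novuhput → novuhpot, gadabnur → gadabnor) change the last vowel to 'o'.
So sakzur → sakzor.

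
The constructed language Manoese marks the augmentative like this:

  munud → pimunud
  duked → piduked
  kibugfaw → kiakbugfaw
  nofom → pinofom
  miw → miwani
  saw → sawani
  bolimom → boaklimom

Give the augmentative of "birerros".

biakrerros

nofom and bolimom both end in -m yet inflect differently (pinofom, boaklimom), so the final letter is not what conditions the rule; the number of vowels is.
"birerros" has 3 vowels. The stems with 3 vowels (bolimom → boaklimom, kibugfaw → kiakbugfaw) insert -ak- after the first vowel.
So birerros → biakrerros.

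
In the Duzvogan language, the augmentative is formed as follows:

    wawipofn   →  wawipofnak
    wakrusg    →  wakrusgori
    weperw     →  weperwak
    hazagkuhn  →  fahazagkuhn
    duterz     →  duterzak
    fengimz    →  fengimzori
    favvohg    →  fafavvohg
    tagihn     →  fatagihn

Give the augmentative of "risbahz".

farisbahz

favvohg and wakrusg both end in -g yet inflect differently (fafavvohg, wakrusgori), so the final letter is not what conditions the rule; the second-to-last letter is.
"risbahz" has second-to-last letter 'h'. The stems whose second-to-last letter is 'h' (tagihn → fatagihn, favvohg → fafavvohg, hazagkuhn → fahazagkuhn) add the prefix fa-.
So risbahz → farisbahz.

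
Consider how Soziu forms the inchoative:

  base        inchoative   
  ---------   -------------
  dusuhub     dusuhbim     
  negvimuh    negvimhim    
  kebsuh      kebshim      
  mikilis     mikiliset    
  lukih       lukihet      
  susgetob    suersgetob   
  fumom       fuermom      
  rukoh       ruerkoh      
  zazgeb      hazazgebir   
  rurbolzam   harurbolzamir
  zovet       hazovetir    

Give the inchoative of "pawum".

negvimuh and lukih both end in -h yet inflect differently (negvimhim, lukihet), so the final letter is not what conditions the rule; the last vowel is.
"pawum" has last vowel 'u'. The stems whose last vowel is 'u' (dusuhub → dusuhbim, negvimuh → negvimhim, kebsuh → kebshim) delete the last vowel and add -im.
The other patterns: stems whose last vowel is 'i' add -et; stems whose last vowel is 'o' insert -er- after the first vowel; stems whose last vowel is 'a' or 'e' add ha- … -ir around the stem.
So pawum → pawmim.

pawmim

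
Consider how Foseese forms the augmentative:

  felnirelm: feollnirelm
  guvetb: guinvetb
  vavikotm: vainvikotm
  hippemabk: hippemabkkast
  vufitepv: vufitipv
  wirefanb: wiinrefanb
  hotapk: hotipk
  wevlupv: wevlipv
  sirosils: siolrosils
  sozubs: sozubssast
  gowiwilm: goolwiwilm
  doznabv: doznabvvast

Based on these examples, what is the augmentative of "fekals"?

hippemabk and hotapk both end in -k yet inflect differently (hippemabkkast, hotipk), so the final letter is not what conditions the rule; the second-to-last letter is.
"fekals" has second-to-last letter 'l'. The stems whose second-to-last letter is 'l' (gowiwilm → goolwiwilm, sirosils → siolrosils, felnirelm → feollnirelm) insert -ol- after the first vowel.
The other patterns: stems whose second-to-last letter is 'b' double the final consonant and add -ast; stems whose second-to-last letter is 'p' change the last vowel to 'i'; stems whose second-to-last letter is 'n' or 't' insert -in- after the first vowel.
So fekals → feolkals.

feolkals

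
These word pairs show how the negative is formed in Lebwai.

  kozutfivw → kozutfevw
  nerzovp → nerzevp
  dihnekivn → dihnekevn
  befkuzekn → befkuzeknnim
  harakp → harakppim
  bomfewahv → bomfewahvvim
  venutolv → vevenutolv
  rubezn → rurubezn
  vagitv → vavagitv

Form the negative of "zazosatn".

zazazosatn

dihnekivn and befkuzekn both end in -n yet inflect differently (dihnekevn, befkuzeknnim), so the final letter is not what conditions the rule; the second-to-last letter is.
"zazosatn" has second-to-last letter 't'. The one such stem in the data (vagitv → vavagitv) repeats the first consonant+vowel as a prefix (as do venutolv, rubezn), so the same rule applies.
The other patterns: stems whose second-to-last letter is 'v' change the last vowel to 'e'; stems whose second-to-last letter is 'h' or 'k' double the final consonant and add -im.
So zazosatn → zazazosatn.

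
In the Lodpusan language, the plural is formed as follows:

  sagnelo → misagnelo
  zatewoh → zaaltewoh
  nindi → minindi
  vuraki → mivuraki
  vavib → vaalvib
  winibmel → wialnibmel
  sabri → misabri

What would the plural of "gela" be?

migela

sagnelo and zatewoh both have last vowel 'o' yet inflect differently (misagnelo, zaaltewoh), so the last vowel is not what conditions the rule; whether the stem ends in a vowel or a consonant is.
"gela" ends in a vowel. The stems ending in a vowel (sabri → misabri, nindi → minindi, vuraki → mivuraki) add the prefix mi-.
So gela → migela.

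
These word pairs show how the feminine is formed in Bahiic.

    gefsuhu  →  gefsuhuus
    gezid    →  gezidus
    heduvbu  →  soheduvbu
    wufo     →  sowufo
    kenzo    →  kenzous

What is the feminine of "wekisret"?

sowekisret

gefsuhu and heduvbu both end in -u yet inflect differently (gefsuhuus, soheduvbu), so the final letter is not what conditions the rule; the first letter is.
"wekisret" begins with w-. The one such stem in the data (wufo → sowufo) adds the prefix so-, so the same rule applies.
So wekisret → sowekisret.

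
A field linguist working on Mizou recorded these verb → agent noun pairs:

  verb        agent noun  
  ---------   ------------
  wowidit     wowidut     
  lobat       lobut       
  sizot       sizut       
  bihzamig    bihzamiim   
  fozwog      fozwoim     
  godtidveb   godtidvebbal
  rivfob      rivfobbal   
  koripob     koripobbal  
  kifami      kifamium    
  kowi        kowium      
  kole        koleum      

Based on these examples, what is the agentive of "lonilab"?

wowidit and bihzamig both have last vowel 'i' yet inflect differently (wowidut, bihzamiim), so the last vowel is not what conditions the rule; the final letter is.
"lonilab" ends in -b. The stems ending in -b (godtidveb → godtidvebbal, rivfob → rivfobbal, koripob → koripobbal) double the final consonant and add -al.
The other patterns: stems ending in -t change the last vowel to 'u'; stems ending in -g drop the final letter and add -im; stems ending in -e or -i add -um.
So lonilab → lonilabbal.

lonilabbal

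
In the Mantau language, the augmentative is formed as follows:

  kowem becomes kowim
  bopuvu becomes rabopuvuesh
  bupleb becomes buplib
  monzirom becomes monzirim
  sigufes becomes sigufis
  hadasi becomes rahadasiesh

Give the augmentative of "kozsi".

bopuvu and bupleb both begin with b- yet inflect differently (rabopuvuesh, buplib), so the first letter is not what conditions the rule; whether the stem ends in a vowel or a consonant is.
"kozsi" ends in a vowel. The stems ending in a vowel (hadasi → rahadasiesh, bopuvu → rabopuvuesh) add ra- … -esh around the stem.
The other pattern: stems ending in a consonant change the last vowel to 'i'.
So kozsi → rakozsiesh.

rakozsiesh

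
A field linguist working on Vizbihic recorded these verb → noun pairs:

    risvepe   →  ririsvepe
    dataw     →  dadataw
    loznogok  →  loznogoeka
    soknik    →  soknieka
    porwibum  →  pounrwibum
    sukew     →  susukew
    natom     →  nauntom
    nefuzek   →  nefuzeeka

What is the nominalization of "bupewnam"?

"bupewnam" ends in -m. The stems ending in -m (porwibum → pounrwibum, natom → nauntom) insert -un- after the first vowel.
So bupewnam → buunpewnam.

buunpewnam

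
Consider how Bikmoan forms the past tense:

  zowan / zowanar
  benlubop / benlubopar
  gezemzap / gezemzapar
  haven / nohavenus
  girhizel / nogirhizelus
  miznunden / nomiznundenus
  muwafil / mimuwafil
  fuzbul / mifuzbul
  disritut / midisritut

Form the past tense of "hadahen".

zowan and haven both end in -n yet inflect differently (zowanar, nohavenus), so the final letter is not what conditions the rule; the last vowel is.
"hadahen" has last vowel 'e'. The stems whose last vowel is 'e' (haven → nohavenus, girhizel → nogirhizelus, miznunden → nomiznundenus) add no- … -us around the stem.
The other patterns: stems whose last vowel is 'a' or 'o' add -ar; stems whose last vowel is 'i' or 'u' add the prefix mi-.
So hadahen → nohadahenus.

nohadahenus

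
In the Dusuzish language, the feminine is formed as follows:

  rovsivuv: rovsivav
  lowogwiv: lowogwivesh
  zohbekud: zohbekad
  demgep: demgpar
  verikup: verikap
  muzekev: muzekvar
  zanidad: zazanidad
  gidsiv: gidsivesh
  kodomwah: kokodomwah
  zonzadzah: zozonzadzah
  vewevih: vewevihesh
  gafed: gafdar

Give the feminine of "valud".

zohbekud and gafed both end in -d yet inflect differently (zohbekad, gafdar), so the final letter is not what conditions the rule; the last vowel is.
"valud" has last vowel 'u'. The stems whose last vowel is 'u' (rovsivuv → rovsivav, verikup → verikap, zohbekud → zohbekad) change the last vowel to 'a'.
So valud → valad.

valad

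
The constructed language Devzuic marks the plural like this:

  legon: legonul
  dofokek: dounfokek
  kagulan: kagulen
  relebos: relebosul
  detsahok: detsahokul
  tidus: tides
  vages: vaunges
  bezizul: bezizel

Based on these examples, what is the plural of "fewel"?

feunwel

dofokek and detsahok both end in -k yet inflect differently (dounfokek, detsahokul), so the final letter is not what conditions the rule; the last vowel is.
"fewel" has last vowel 'e'. The stems whose last vowel is 'e' (dofokek → dounfokek, vages → vaunges) insert -un- after the first vowel.
The other patterns: stems whose last vowel is 'o' add -ul; stems whose last vowel is 'a' or 'u' change the last vowel to 'e'.
So fewel → feunwel.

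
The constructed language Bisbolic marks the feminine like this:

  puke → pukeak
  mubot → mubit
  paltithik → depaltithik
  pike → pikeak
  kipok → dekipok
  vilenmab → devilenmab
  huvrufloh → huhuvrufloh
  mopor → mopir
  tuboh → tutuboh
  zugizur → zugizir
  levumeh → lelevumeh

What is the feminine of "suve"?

suveak

"suve" ends in -e. The stems ending in -e (pike → pikeak, puke → pukeak) add -ak.
The other patterns: stems ending in -h repeat the first consonant+vowel as a prefix; stems ending in -r or -t change the last vowel to 'i'; stems ending in -b or -k add the prefix de-.
So suve → suveak.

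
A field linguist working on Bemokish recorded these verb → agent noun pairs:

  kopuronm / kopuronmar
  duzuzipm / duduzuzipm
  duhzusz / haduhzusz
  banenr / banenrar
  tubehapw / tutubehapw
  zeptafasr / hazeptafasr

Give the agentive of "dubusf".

hadubusf

"dubusf" has second-to-last letter 's'. The stems whose second-to-last letter is 's' (zeptafasr → hazeptafasr, duhzusz → haduhzusz) add the prefix ha-.
The other patterns: stems whose second-to-last letter is 'p' repeat the first consonant+vowel as a prefix; stems whose second-to-last letter is 'n' add -ar.
So dubusf → hadubusf.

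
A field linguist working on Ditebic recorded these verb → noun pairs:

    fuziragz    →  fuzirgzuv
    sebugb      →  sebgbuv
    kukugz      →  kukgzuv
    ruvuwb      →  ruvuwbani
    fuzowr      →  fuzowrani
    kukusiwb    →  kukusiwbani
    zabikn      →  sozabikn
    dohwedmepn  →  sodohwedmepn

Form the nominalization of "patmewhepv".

sopatmewhepv

sebugb and ruvuwb both end in -b yet inflect differently (sebgbuv, ruvuwbani), so the final letter is not what conditions the rule; the second-to-last letter is.
"patmewhepv" has second-to-last letter 'p'. The one such stem in the data (dohwedmepn → sodohwedmepn) adds the prefix so-, so the same rule applies.
So patmewhepv → sopatmewhepv.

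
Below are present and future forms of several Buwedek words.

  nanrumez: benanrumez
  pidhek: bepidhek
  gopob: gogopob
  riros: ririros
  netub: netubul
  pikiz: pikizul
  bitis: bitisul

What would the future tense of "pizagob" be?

pipizagob

gopob and netub both end in -b yet inflect differently (gogopob, netubul), so the final letter is not what conditions the rule; the last vowel is.
"pizagob" has last vowel 'o'. The stems whose last vowel is 'o' (gopob → gogopob, riros → ririros) repeat the first consonant+vowel as a prefix.
So pizagob → pipizagob.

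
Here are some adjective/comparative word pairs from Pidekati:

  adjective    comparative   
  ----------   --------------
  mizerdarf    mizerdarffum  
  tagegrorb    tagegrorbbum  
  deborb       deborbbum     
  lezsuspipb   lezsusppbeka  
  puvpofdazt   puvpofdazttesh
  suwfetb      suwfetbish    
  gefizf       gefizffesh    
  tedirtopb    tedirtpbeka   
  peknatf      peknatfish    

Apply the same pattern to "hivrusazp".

hivrusazppesh

gefizf and mizerdarf both end in -f yet inflect differently (gefizffesh, mizerdarffum), so the final letter is not what conditions the rule; the second-to-last letter is.
"hivrusazp" has second-to-last letter 'z'. The stems whose second-to-last letter is 'z' (gefizf → gefizffesh, puvpofdazt → puvpofdazttesh) double the final consonant and add -esh.
So hivrusazp → hivrusazppesh.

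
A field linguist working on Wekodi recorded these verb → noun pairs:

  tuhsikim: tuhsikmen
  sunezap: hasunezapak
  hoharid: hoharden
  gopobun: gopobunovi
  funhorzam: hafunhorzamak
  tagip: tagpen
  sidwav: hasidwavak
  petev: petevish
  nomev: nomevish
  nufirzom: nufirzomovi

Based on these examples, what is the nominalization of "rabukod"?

rabukodovi

tuhsikim and nufirzom both end in -m yet inflect differently (tuhsikmen, nufirzomovi), so the final letter is not what conditions the rule; the last vowel is.
"rabukod" has last vowel 'o'. The one such stem in the data (nufirzom → nufirzomovi) adds -ovi, so the same rule applies.
So rabukod → rabukodovi.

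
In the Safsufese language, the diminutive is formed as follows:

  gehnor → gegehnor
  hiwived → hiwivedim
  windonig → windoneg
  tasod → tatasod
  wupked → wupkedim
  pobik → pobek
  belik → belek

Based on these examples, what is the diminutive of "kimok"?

wupked and tasod both end in -d yet inflect differently (wupkedim, tatasod), so the final letter is not what conditions the rule; the last vowel is.
"kimok" has last vowel 'o'. The stems whose last vowel is 'o' (gehnor → gegehnor, tasod → tatasod) repeat the first consonant+vowel as a prefix.
So kimok → kikimok.

kikimok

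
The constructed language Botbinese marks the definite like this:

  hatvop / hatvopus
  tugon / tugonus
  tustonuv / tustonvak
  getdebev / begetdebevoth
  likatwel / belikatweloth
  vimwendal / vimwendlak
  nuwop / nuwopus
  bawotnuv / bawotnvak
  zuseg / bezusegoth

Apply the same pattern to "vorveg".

getdebev and bawotnuv both end in -v yet inflect differently (begetdebevoth, bawotnvak), so the final letter is not what conditions the rule; the last vowel is.
"vorveg" has last vowel 'e'. The stems whose last vowel is 'e' (getdebev → begetdebevoth, likatwel → belikatweloth, zuseg → bezusegoth) add be- … -oth around the stem.
The other patterns: stems whose last vowel is 'o' add -us; stems whose last vowel is 'a' or 'u' delete the last vowel and add -ak.
So vorveg → bevorvegoth.

bevorvegoth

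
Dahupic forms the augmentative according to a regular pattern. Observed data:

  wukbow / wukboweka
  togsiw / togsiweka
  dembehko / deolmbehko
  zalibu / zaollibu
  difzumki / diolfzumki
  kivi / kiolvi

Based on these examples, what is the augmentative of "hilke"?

hiollke

dembehko and wukbow both have last vowel 'o' yet inflect differently (deolmbehko, wukboweka), so the last vowel is not what conditions the rule; whether the stem ends in a vowel or a consonant is.
"hilke" ends in a vowel. The stems ending in a vowel (kivi → kiolvi, zalibu → zaollibu, difzumki → diolfzumki) insert -ol- after the first vowel.
So hilke → hiollke.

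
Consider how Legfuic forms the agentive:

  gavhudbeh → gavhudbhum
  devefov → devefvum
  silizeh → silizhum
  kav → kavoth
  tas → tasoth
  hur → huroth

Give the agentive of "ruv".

"ruv" has 1 vowel. The stems with 1 vowel (kav → kavoth, tas → tasoth, hur → huroth) add -oth.
So ruv → ruvoth.

ruvoth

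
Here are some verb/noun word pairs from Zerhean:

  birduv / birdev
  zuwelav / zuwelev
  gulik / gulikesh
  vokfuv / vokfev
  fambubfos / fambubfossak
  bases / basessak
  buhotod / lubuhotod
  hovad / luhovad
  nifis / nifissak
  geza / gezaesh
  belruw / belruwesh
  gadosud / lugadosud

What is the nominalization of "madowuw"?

buhotod and fambubfos both have last vowel 'o' yet inflect differently (lubuhotod, fambubfossak), so the last vowel is not what conditions the rule; the final letter is.
"madowuw" ends in -w. The one such stem in the data (belruw → belruwesh) adds -esh, so the same rule applies.
So madowuw → madowuwesh.

madowuwesh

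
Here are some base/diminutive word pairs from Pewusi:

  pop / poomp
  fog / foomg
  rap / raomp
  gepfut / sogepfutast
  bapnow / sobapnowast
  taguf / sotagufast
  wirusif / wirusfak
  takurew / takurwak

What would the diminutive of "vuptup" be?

taguf and wirusif both end in -f yet inflect differently (sotagufast, wirusfak), so the final letter is not what conditions the rule; the number of vowels is.
"vuptup" has 2 vowels. The stems with 2 vowels (gepfut → sogepfutast, bapnow → sobapnowast, taguf → sotagufast) add so- … -ast around the stem.
The other patterns: stems with 1 vowel insert -om- after the first vowel; stems with 3 vowels delete the last vowel and add -ak.
So vuptup → sovuptupast.

sovuptupast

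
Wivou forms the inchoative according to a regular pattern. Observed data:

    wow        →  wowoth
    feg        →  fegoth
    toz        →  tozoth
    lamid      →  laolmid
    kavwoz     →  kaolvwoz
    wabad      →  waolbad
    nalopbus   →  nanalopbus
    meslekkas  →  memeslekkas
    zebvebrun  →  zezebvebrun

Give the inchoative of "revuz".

"revuz" has 2 vowels. The stems with 2 vowels (lamid → laolmid, kavwoz → kaolvwoz, wabad → waolbad) insert -ol- after the first vowel.
So revuz → reolvuz.

reolvuz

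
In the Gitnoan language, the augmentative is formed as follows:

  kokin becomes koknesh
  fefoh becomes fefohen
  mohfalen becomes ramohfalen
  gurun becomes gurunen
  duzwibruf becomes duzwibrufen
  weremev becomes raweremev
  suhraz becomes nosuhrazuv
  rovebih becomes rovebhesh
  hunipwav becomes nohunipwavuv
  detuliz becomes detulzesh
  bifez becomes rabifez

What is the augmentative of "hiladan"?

nohiladanuv

"hiladan" has last vowel 'a'. The stems whose last vowel is 'a' (hunipwav → nohunipwavuv, suhraz → nosuhrazuv) add no- … -uv around the stem.
So hiladan → nohiladanuv.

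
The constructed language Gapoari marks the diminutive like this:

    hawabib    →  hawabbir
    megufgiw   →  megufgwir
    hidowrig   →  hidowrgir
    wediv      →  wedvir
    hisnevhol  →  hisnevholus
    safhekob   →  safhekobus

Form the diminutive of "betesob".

"betesob" has last vowel 'o'. The stems whose last vowel is 'o' (hisnevhol → hisnevholus, safhekob → safhekobus) add -us.
So betesob → betesobus.

betesobus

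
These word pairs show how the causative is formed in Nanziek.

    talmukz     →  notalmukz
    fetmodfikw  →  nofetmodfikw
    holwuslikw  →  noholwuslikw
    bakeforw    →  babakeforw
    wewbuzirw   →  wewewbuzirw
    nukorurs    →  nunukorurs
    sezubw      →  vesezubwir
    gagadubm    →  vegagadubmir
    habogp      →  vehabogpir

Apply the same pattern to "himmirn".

hihimmirn

fetmodfikw and bakeforw both end in -w yet inflect differently (nofetmodfikw, babakeforw), so the final letter is not what conditions the rule; the second-to-last letter is.
"himmirn" has second-to-last letter 'r'. The stems whose second-to-last letter is 'r' (bakeforw → babakeforw, wewbuzirw → wewewbuzirw, nukorurs → nunukorurs) repeat the first consonant+vowel as a prefix.
The other patterns: stems whose second-to-last letter is 'k' add the prefix no-; stems whose second-to-last letter is 'b' or 'g' add ve- … -ir around the stem.
So himmirn → hihimmirn.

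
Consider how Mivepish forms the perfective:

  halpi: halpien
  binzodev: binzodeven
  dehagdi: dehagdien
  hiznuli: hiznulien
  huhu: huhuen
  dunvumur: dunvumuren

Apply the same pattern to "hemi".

hemien

Every pair shown (halpi → halpien, binzodev → binzodeven, dehagdi → dehagdien, …) follows the same rule: add -en.
So hemi → hemien.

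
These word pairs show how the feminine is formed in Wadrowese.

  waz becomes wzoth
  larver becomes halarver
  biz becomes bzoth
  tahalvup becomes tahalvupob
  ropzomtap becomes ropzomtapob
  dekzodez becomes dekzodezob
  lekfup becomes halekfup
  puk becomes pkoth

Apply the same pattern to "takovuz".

takovuzob

lekfup and ropzomtap both end in -p yet inflect differently (halekfup, ropzomtapob), so the final letter is not what conditions the rule; the number of vowels is.
"takovuz" has 3 vowels. The stems with 3 vowels (ropzomtap → ropzomtapob, dekzodez → dekzodezob, tahalvup → tahalvupob) add -ob.
So takovuz → takovuzob.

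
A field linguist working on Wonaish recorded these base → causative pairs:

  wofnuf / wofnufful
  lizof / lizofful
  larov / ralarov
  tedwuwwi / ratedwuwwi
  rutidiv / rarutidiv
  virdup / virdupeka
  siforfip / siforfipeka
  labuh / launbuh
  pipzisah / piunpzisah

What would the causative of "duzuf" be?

duzufful

"duzuf" ends in -f. The stems ending in -f (wofnuf → wofnufful, lizof → lizofful) double the final consonant and add -ul.
The other patterns: stems ending in -i or -v add the prefix ra-; stems ending in -p add -eka; stems ending in -h insert -un- after the first vowel.
So duzuf → duzufful.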